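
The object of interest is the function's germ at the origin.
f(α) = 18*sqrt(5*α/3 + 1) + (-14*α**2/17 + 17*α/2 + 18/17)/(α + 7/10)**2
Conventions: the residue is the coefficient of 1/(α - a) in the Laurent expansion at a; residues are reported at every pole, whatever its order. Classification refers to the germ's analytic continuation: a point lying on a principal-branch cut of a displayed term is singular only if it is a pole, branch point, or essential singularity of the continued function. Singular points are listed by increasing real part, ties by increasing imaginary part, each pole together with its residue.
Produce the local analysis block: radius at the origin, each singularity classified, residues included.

Denominator factor (α + 7/10)^2: pole of order 2 at -7/10, modulus 7/10.
Branch term (18)*sqrt(1 - α/(-3/5)): its argument vanishes at α = -3/5, a square-root branch point, modulus 3/5.
The radius of convergence is the smallest modulus among the singular points: 3/5.
The branch term is analytic at -7/10 and contributes nothing to the residue; only the rational part matters.
At the order-2 pole -7/10 set g(α) = (α - (-7/10))^2*(rational part) = -14*α**2/17 + 17*α/2 + 18/17.
Order-2 pole: residue = g'(a); g'(-7/10) = 1641/170, so the residue is 1641/170.
List the singular points by increasing real part (a conjugate pair: the negative imaginary part first).

Radius of convergence at 0: 3/5.
At -7/10: a pole of order 2; residue 1641/170.
At -3/5: an algebraic (square-root) branch point.


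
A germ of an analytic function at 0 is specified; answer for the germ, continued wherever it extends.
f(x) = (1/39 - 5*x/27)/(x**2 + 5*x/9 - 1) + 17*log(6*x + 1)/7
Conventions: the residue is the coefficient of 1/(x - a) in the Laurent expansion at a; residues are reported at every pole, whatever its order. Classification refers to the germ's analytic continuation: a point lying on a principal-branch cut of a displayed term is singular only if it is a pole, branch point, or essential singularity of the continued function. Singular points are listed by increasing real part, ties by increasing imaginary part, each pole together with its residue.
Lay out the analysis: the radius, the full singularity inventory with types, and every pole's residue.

Radius of convergence at 0: 1/6.
At -5/18 - (1/18)*sqrt(349): a pole of order 1; residue -5/54 - (487/244998)*sqrt(349).
At -1/6: a logarithmic branch point.
At -5/18 + (1/18)*sqrt(349): a pole of order 1; residue -5/54 + (487/244998)*sqrt(349).

Denominator factor (x**2 + 5*x/9 - 1): discriminant 349/81, real irrational roots -5/18 + (1/18)*sqrt(349) and -5/18 - (1/18)*sqrt(349); poles of order 1, moduli -5/18 + (1/18)*sqrt(349) and 5/18 + (1/18)*sqrt(349).
Branch term (17/7)*log(1 - x/(-1/6)): its argument vanishes at x = -1/6, a logarithmic branch point, modulus 1/6.
The radius of convergence is the smallest modulus among the singular points: 1/6.
The branch term is analytic at -5/18 - (1/18)*sqrt(349) and contributes nothing to the residue; only the rational part matters.
The factor x**2 + 5*x/9 - 1 splits as (x - a)(x - a') with a = -5/18 - (1/18)*sqrt(349), a' = -5/18 + (1/18)*sqrt(349). At the order-1 pole a set g(x) = (x - a)*(rational part) = [1/39 - 5*x/27] / (x - a').
Simple pole: residue = g(a) at a = -5/18 - (1/18)*sqrt(349), which is -5/54 - (487/244998)*sqrt(349).
The branch term is analytic at -5/18 + (1/18)*sqrt(349) and contributes nothing to the residue; only the rational part matters.
The factor x**2 + 5*x/9 - 1 splits as (x - a)(x - a') with a = -5/18 + (1/18)*sqrt(349), a' = -5/18 - (1/18)*sqrt(349). At the order-1 pole a set g(x) = (x - a)*(rational part) = [1/39 - 5*x/27] / (x - a').
Simple pole: residue = g(a) at a = -5/18 + (1/18)*sqrt(349), which is -5/54 + (487/244998)*sqrt(349).
List the singular points by increasing real part (a conjugate pair: the negative imaginary part first).


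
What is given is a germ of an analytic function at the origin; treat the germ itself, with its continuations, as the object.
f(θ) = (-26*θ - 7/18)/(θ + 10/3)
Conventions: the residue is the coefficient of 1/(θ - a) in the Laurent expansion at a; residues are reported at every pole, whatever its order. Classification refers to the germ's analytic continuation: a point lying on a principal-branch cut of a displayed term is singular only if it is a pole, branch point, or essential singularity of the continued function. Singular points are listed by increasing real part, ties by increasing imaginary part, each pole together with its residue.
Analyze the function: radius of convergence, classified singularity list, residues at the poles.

Radius of convergence at 0: 10/3.
At -10/3: a pole of order 1; residue 1553/18.

Denominator factor (θ + 10/3): pole of order 1 at -10/3, modulus 10/3.
The radius of convergence is the smallest modulus among the singular points: 10/3.
At the order-1 pole -10/3 set g(θ) = (θ - (-10/3))*f(θ) = -26*θ - 7/18.
Simple pole: residue = g(a) at a = -10/3, which is 1553/18.


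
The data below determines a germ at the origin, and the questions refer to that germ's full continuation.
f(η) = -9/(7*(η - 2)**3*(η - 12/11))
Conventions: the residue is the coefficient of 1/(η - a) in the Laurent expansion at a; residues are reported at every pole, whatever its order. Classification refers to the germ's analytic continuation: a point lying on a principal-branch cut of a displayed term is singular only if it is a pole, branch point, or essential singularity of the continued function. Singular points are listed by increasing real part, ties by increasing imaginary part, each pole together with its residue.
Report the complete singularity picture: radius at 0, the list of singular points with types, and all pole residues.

Denominator factor (η - 12/11): pole of order 1 at 12/11, modulus 12/11.
Denominator factor (η - 2)^3: pole of order 3 at 2, modulus 2.
The radius of convergence is the smallest modulus among the singular points: 12/11.
At the order-1 pole 12/11 set g(η) = (η - (12/11))*f(η) = -9/(7*(η - 2)**3).
Simple pole: residue = g(a) at a = 12/11, which is 11979/7000.
At the order-3 pole 2 set g(η) = (η - (2))^3*f(η) = -9/(7*(η - 12/11)).
Order-3 pole: residue = g''(a)/2; g''(2) = -11979/3500, so the residue is -11979/7000.
List the singular points by increasing real part (a conjugate pair: the negative imaginary part first).

Radius of convergence at 0: 12/11.
At 12/11: a pole of order 1; residue 11979/7000.
At 2: a pole of order 3; residue -11979/7000.


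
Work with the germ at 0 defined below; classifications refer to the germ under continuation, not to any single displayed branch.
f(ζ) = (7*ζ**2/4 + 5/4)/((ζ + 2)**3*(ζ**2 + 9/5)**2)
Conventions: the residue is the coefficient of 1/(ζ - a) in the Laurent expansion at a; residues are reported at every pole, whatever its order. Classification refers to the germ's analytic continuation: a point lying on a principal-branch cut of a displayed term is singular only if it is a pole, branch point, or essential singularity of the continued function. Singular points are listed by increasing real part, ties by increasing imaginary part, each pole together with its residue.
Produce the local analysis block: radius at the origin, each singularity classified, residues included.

Radius of convergence at 0: (3/5)*sqrt(5).
At -2: a pole of order 3; residue 85925/2829124.
At -((3/5)*sqrt(5))*i: a pole of order 2; residue (-85925/5658248) - ((196900/19096587)*sqrt(5))*i.
At ((3/5)*sqrt(5))*i: a pole of order 2; residue (-85925/5658248) + ((196900/19096587)*sqrt(5))*i.

Denominator factor (ζ**2 + 9/5)^2: discriminant -36/5, complex-conjugate roots ((3/5)*sqrt(5))*i and -((3/5)*sqrt(5))*i; poles of order 2, moduli (3/5)*sqrt(5) and (3/5)*sqrt(5).
Denominator factor (ζ + 2)^3: pole of order 3 at -2, modulus 2.
The radius of convergence is the smallest modulus among the singular points: (3/5)*sqrt(5).
At the order-3 pole -2 set g(ζ) = (ζ - (-2))^3*f(ζ) = (7*ζ**2/4 + 5/4)/(ζ**2 + 9/5)**2.
Order-3 pole: residue = g''(a)/2; g''(-2) = 85925/1414562, so the residue is 85925/2829124.
The factor ζ**2 + 9/5 splits as (ζ - a)(ζ - a') with a = -((3/5)*sqrt(5))*i, a' = ((3/5)*sqrt(5))*i. At the order-2 pole a set g(ζ) = (ζ - a)^2*f(ζ) = [(7*ζ**2/4 + 5/4)/(ζ + 2)**3] / (ζ - a')^2.
Order-2 pole: residue = g'(a); g'(-((3/5)*sqrt(5))*i) = (-85925/5658248) - ((196900/19096587)*sqrt(5))*i, so the residue is (-85925/5658248) - ((196900/19096587)*sqrt(5))*i.
The factor ζ**2 + 9/5 splits as (ζ - a)(ζ - a') with a = ((3/5)*sqrt(5))*i, a' = -((3/5)*sqrt(5))*i. At the order-2 pole a set g(ζ) = (ζ - a)^2*f(ζ) = [(7*ζ**2/4 + 5/4)/(ζ + 2)**3] / (ζ - a')^2.
Order-2 pole: residue = g'(a); g'(((3/5)*sqrt(5))*i) = (-85925/5658248) + ((196900/19096587)*sqrt(5))*i, so the residue is (-85925/5658248) + ((196900/19096587)*sqrt(5))*i.
List the singular points by increasing real part (a conjugate pair: the negative imaginary part first).


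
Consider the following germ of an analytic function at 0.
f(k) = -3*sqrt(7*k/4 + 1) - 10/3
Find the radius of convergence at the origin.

The radius of convergence is 4/7.

Branch term (-3)*sqrt(1 - k/(-4/7)): its argument vanishes at k = -4/7, a square-root branch point, modulus 4/7.
The radius of convergence is the smallest modulus among the singular points: 4/7.


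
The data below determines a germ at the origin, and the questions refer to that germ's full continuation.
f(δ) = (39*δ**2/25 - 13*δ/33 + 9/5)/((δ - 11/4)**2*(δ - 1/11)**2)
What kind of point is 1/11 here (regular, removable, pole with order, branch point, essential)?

The denominator factor δ - 1/11 vanishes at 1/11 and appears to the power 2; the numerator there equals 16127/9075, nonzero, and no other factor vanishes.
Hence a pole whose order is the multiplicity, 2.

The point is a pole of order 2.


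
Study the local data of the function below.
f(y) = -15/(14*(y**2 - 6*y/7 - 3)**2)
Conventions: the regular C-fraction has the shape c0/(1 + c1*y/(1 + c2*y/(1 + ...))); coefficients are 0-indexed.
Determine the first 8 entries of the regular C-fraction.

The regular C-fraction coefficients are [-5/42, 4/7, 43/42, -2437/1806, 22981/104791, 51471/163279, 17059/68742, -469/1026].

Taylor coefficients (expand at 0): a_0 = -5/42, a_1 = 10/147, a_2 = -335/3087, a_3 = 190/2401, a_4 = -24965/302526, a_5 = 23020/352947, a_6 = -556690/9529569, a_7 = 21959380/466948881.
c0 = a_0 = -5/42. Peel one level at a time: if S = 1 + c*y/S' with S'(0) = 1, then c is the y-coefficient of S and S' = c*y/(S - 1).
S_1 = c0/f = 1 + (4/7)*y + (-86/147)*y^2 + ...; c1 = 4/7.
S_2 = c1*y/(S_1 - 1) = 1 + (43/42)*y + (2437/1764)*y^2 + ...; c2 = 43/42.
S_3 = c2*y/(S_2 - 1) = 1 + (-2437/1806)*y + (3283/11094)*y^2 + ...; c3 = -2437/1806.
S_4 = c3*y/(S_3 - 1) = 1 + (22981/104791)*y + (-410571/5938969)*y^2 + ...; c4 = 22981/104791.
S_5 = c4*y/(S_4 - 1) = 1 + (51471/163279)*y + (-2107/26934)*y^2 + ...; c5 = 51471/163279.
S_6 = c5*y/(S_5 - 1) = 1 + (17059/68742)*y + (119413/1052676)*y^2 + ...; c6 = 17059/68742.
S_7 = c6*y/(S_6 - 1) = 1 + (-469/1026)*y + ...; c7 = -469/1026.


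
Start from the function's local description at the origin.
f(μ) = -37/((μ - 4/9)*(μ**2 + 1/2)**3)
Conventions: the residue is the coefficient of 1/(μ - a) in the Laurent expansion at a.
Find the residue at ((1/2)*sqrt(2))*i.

The residue is (78653268/1442897) - ((84853062/1442897)*sqrt(2))*i.


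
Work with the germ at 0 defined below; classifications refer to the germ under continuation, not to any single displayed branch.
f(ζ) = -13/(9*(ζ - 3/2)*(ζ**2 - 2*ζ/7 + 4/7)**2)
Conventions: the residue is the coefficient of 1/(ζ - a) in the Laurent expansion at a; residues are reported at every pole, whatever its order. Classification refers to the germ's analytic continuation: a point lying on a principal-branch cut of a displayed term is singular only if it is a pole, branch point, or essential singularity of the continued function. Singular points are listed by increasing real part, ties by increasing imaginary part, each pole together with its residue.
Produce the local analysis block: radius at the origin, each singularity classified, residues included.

Radius of convergence at 0: (2/7)*sqrt(7).
At (1/7) - ((3/7)*sqrt(3))*i: a pole of order 2; residue (5096/40401) + ((8290555/19634886)*sqrt(3))*i.
At (1/7) + ((3/7)*sqrt(3))*i: a pole of order 2; residue (5096/40401) - ((8290555/19634886)*sqrt(3))*i.
At 3/2: a pole of order 1; residue -10192/40401.


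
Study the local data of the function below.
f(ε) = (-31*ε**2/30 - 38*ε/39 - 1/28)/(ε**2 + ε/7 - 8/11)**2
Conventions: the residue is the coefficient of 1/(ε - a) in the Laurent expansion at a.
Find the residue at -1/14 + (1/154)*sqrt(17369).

The factor ε**2 + ε/7 - 8/11 splits as (ε - a)(ε - a') with a = -1/14 + (1/154)*sqrt(17369), a' = -1/14 - (1/154)*sqrt(17369). At the order-2 pole a set g(ε) = (ε - a)^2*f(ε) = [-31*ε**2/30 - 38*ε/39 - 1/28] / (ε - a')^2.
Order-2 pole: residue = g'(a); g'(-1/14 + (1/154)*sqrt(17369)) = -(2311379/972363990)*sqrt(17369), so the residue is -(2311379/972363990)*sqrt(17369).

The residue is -(2311379/972363990)*sqrt(17369).


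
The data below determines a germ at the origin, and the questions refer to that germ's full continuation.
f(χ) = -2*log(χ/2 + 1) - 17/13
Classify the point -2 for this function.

The term (-2)*log(1 - χ/(-2)) has argument 1 - -2/(-2) = 0 at -2: a logarithmic (infinitely-sheeted) branch point; the remaining terms are analytic or single-valued there.

The point is a logarithmic branch point.


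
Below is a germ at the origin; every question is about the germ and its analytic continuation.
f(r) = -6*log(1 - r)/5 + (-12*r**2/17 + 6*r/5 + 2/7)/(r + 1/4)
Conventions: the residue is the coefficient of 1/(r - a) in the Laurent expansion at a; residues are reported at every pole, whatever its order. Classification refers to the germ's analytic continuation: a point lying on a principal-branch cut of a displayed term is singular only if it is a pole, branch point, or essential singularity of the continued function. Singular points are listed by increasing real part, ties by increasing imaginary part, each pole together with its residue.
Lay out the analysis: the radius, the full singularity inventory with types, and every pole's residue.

Radius of convergence at 0: 1/4.
At -1/4: a pole of order 1; residue -139/2380.
At 1: a logarithmic branch point.

Denominator factor (r + 1/4): pole of order 1 at -1/4, modulus 1/4.
Branch term (-6/5)*log(1 - r/(1)): its argument vanishes at r = 1, a logarithmic branch point, modulus 1.
The radius of convergence is the smallest modulus among the singular points: 1/4.
The branch term is analytic at -1/4 and contributes nothing to the residue; only the rational part matters.
At the order-1 pole -1/4 set g(r) = (r - (-1/4))*(rational part) = -12*r**2/17 + 6*r/5 + 2/7.
Simple pole: residue = g(a) at a = -1/4, which is -139/2380.
List the singular points by increasing real part (a conjugate pair: the negative imaginary part first).


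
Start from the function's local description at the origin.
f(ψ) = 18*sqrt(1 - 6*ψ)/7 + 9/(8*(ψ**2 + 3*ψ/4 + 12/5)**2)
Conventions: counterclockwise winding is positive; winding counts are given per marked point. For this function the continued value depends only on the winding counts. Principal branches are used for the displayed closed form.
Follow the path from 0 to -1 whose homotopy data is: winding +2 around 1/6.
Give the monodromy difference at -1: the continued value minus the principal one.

Continued minus principal equals 0.

The rational part is single-valued and drops out of the difference; each branch term changes only by its own monodromy.
(18/7)*sqrt(1 - ψ/(1/6)): winding +2 is even, the square root returns to the same sheet, contribution 0.
Summing the contributions at ψ = -1 gives 0.


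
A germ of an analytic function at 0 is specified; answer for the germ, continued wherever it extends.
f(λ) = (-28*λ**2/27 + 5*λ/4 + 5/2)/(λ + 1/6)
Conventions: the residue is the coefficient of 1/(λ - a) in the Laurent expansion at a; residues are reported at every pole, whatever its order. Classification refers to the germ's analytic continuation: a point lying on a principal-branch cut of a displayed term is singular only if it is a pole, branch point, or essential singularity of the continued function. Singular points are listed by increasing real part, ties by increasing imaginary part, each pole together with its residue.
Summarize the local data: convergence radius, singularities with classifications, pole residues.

Radius of convergence at 0: 1/6.
At -1/6: a pole of order 1; residue 4399/1944.

Denominator factor (λ + 1/6): pole of order 1 at -1/6, modulus 1/6.
The radius of convergence is the smallest modulus among the singular points: 1/6.
At the order-1 pole -1/6 set g(λ) = (λ - (-1/6))*f(λ) = -28*λ**2/27 + 5*λ/4 + 5/2.
Simple pole: residue = g(a) at a = -1/6, which is 4399/1944.


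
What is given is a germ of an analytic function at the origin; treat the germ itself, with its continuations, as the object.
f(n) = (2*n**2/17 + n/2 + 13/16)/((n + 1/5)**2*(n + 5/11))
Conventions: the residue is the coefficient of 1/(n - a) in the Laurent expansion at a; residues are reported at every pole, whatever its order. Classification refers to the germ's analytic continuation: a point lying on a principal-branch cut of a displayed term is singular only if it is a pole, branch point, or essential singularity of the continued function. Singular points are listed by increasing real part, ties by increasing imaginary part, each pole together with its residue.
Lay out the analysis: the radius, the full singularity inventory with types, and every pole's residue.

Radius of convergence at 0: 1/5.
At -5/11: a pole of order 1; residue 501525/53312.
At -1/5: a pole of order 2; residue -495253/53312.

Denominator factor (n + 5/11): pole of order 1 at -5/11, modulus 5/11.
Denominator factor (n + 1/5)^2: pole of order 2 at -1/5, modulus 1/5.
The radius of convergence is the smallest modulus among the singular points: 1/5.
At the order-1 pole -5/11 set g(n) = (n - (-5/11))*f(n) = (2*n**2/17 + n/2 + 13/16)/(n + 1/5)**2.
Simple pole: residue = g(a) at a = -5/11, which is 501525/53312.
At the order-2 pole -1/5 set g(n) = (n - (-1/5))^2*f(n) = (2*n**2/17 + n/2 + 13/16)/(n + 5/11).
Order-2 pole: residue = g'(a); g'(-1/5) = -495253/53312, so the residue is -495253/53312.
List the singular points by increasing real part (a conjugate pair: the negative imaginary part first).


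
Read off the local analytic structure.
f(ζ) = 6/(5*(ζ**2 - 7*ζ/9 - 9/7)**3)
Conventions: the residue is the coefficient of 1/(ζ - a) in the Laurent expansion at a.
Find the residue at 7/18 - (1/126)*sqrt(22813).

The residue is -(104162436/173070514895)*sqrt(22813).


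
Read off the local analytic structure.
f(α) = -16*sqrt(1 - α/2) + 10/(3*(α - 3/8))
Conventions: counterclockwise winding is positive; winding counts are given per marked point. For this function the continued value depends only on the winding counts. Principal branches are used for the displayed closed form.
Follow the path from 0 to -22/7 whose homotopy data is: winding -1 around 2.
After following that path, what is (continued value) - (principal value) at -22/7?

The rational part is single-valued and drops out of the difference; each branch term changes only by its own monodromy.
(-16)*sqrt(1 - α/(2)): winding -1 is odd, the square root flips sign, contributing -2*(-16)*sqrt(1 - (-22/7)/(2)) = -2*(-16)*sqrt(18/7) = (96/7)*sqrt(14).
Summing the contributions at α = -22/7 gives (96/7)*sqrt(14).

Continued minus principal equals (96/7)*sqrt(14).


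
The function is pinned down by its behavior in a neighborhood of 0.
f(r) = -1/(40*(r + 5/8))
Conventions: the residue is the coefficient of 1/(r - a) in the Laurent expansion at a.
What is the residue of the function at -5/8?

The residue is -1/40.

At the order-1 pole -5/8 set g(r) = (r - (-5/8))*f(r) = -1/40.
Simple pole: residue = g(a) at a = -5/8, which is -1/40.


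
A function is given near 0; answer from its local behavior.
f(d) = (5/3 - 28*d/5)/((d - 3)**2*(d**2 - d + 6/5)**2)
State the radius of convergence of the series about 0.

The radius of convergence is (1/5)*sqrt(30).

Denominator factor (d - 3)^2: pole of order 2 at 3, modulus 3.
Denominator factor (d**2 - d + 6/5)^2: discriminant -19/5, complex-conjugate roots (1/2) + ((1/10)*sqrt(95))*i and (1/2) - ((1/10)*sqrt(95))*i; poles of order 2, moduli (1/5)*sqrt(30) and (1/5)*sqrt(30).
The radius of convergence is the smallest modulus among the singular points: (1/5)*sqrt(30).


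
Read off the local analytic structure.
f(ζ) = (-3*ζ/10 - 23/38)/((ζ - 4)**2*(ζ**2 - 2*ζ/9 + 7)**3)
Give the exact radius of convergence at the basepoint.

Denominator factor (ζ - 4)^2: pole of order 2 at 4, modulus 4.
Denominator factor (ζ**2 - 2*ζ/9 + 7)^3: discriminant -2264/81, complex-conjugate roots (1/9) + ((1/9)*sqrt(566))*i and (1/9) - ((1/9)*sqrt(566))*i; poles of order 3, moduli sqrt(7) and sqrt(7).
The radius of convergence is the smallest modulus among the singular points: sqrt(7).

The radius of convergence is sqrt(7).


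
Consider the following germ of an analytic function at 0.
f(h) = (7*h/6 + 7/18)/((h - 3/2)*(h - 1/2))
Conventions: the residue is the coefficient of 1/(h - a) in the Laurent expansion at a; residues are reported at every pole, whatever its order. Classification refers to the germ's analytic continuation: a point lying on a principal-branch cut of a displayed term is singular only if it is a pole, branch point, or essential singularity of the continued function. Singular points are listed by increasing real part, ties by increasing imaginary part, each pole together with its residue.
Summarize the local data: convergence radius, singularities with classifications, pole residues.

Radius of convergence at 0: 1/2.
At 1/2: a pole of order 1; residue -35/36.
At 3/2: a pole of order 1; residue 77/36.

Denominator factor (h - 1/2): pole of order 1 at 1/2, modulus 1/2.
Denominator factor (h - 3/2): pole of order 1 at 3/2, modulus 3/2.
The radius of convergence is the smallest modulus among the singular points: 1/2.
At the order-1 pole 1/2 set g(h) = (h - (1/2))*f(h) = (7*h/6 + 7/18)/(h - 3/2).
Simple pole: residue = g(a) at a = 1/2, which is -35/36.
At the order-1 pole 3/2 set g(h) = (h - (3/2))*f(h) = (7*h/6 + 7/18)/(h - 1/2).
Simple pole: residue = g(a) at a = 3/2, which is 77/36.
List the singular points by increasing real part (a conjugate pair: the negative imaginary part first).


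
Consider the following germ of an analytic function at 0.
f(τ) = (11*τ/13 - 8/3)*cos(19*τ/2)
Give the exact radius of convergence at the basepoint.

The factor cos(19*τ/2) is entire and contributes no finite singular point.
The polynomial part has no poles.
No finite singular points: the Taylor series at 0 converges everywhere.

The radius of convergence is infinite.


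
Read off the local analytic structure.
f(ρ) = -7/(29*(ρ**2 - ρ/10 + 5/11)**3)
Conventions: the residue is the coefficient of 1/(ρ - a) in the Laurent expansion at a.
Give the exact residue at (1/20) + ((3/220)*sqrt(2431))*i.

The factor ρ**2 - ρ/10 + 5/11 splits as (ρ - a)(ρ - a') with a = (1/20) + ((3/220)*sqrt(2431))*i, a' = (1/20) - ((3/220)*sqrt(2431))*i. At the order-3 pole a set g(ρ) = (ρ - a)^3*f(ρ) = [-7/29] / (ρ - a')^3.
Order-3 pole: residue = g''(a)/2; g''((1/20) + ((3/220)*sqrt(2431))*i) = ((338800000/25354779489)*sqrt(2431))*i, so the residue is ((169400000/25354779489)*sqrt(2431))*i.

The residue is ((169400000/25354779489)*sqrt(2431))*i.


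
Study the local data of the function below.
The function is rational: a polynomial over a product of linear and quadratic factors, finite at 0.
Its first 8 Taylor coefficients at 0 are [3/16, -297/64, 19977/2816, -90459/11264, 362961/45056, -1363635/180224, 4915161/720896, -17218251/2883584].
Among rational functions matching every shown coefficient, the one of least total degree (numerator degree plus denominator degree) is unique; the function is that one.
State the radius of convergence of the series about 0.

No rational of total degree below 4 reproduces all 8 coefficients; solving the [2/2] Pade equations on them gives f(ξ) = (14*ξ**2/33 - 31*ξ/4 + 1/3)/(ξ + 4/3)**2, whose expansion matches every shown term.
Denominator factor (ξ + 4/3)^2: pole of order 2 at -4/3, modulus 4/3.
The radius of convergence is the smallest modulus among the singular points: 4/3.

The radius of convergence is 4/3.


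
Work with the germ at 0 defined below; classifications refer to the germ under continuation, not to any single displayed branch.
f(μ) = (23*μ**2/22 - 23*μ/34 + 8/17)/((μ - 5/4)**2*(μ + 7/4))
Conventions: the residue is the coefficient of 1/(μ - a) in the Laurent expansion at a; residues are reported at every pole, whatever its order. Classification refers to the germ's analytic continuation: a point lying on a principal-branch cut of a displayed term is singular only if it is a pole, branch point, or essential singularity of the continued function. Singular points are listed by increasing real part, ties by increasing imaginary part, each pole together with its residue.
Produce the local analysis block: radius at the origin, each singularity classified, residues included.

Radius of convergence at 0: 5/4.
At -7/4: a pole of order 1; residue 29059/53856.
At 5/4: a pole of order 2; residue 27245/53856.

Denominator factor (μ + 7/4): pole of order 1 at -7/4, modulus 7/4.
Denominator factor (μ - 5/4)^2: pole of order 2 at 5/4, modulus 5/4.
The radius of convergence is the smallest modulus among the singular points: 5/4.
At the order-1 pole -7/4 set g(μ) = (μ - (-7/4))*f(μ) = (23*μ**2/22 - 23*μ/34 + 8/17)/(μ - 5/4)**2.
Simple pole: residue = g(a) at a = -7/4, which is 29059/53856.
At the order-2 pole 5/4 set g(μ) = (μ - (5/4))^2*f(μ) = (23*μ**2/22 - 23*μ/34 + 8/17)/(μ + 7/4).
Order-2 pole: residue = g'(a); g'(5/4) = 27245/53856, so the residue is 27245/53856.
List the singular points by increasing real part (a conjugate pair: the negative imaginary part first).


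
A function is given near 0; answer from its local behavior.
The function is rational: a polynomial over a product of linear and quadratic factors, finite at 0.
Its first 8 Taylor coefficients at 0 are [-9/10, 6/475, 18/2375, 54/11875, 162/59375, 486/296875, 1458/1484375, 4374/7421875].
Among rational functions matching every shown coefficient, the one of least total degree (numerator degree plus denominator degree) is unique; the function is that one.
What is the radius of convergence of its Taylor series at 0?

No rational of total degree below 2 reproduces all 8 coefficients; solving the [1/1] Pade equations on them gives f(ζ) = (3/2 - 35*ζ/38)/(ζ - 5/3), whose expansion matches every shown term.
Denominator factor (ζ - 5/3): pole of order 1 at 5/3, modulus 5/3.
The radius of convergence is the smallest modulus among the singular points: 5/3.

The radius of convergence is 5/3.


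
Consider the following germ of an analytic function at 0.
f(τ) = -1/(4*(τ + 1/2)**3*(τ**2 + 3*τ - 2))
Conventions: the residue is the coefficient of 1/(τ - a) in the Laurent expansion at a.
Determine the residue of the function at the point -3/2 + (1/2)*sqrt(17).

The factor τ**2 + 3*τ - 2 splits as (τ - a)(τ - a') with a = -3/2 + (1/2)*sqrt(17), a' = -3/2 - (1/2)*sqrt(17). At the order-1 pole a set g(τ) = (τ - a)*f(τ) = [-1/(4*(τ + 1/2)**3)] / (τ - a').
Simple pole: residue = g(a) at a = -3/2 + (1/2)*sqrt(17), which is -58/2197 - (220/37349)*sqrt(17).

The residue is -58/2197 - (220/37349)*sqrt(17).


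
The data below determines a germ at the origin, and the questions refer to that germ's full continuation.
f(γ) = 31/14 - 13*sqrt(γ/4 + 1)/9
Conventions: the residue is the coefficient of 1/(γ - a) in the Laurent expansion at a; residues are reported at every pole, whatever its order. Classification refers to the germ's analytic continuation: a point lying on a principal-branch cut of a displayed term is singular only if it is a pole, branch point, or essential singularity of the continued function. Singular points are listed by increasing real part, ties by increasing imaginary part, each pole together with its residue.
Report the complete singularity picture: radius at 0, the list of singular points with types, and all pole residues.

Branch term (-13/9)*sqrt(1 - γ/(-4)): its argument vanishes at γ = -4, a square-root branch point, modulus 4.
The radius of convergence is the smallest modulus among the singular points: 4.

Radius of convergence at 0: 4.
At -4: an algebraic (square-root) branch point.


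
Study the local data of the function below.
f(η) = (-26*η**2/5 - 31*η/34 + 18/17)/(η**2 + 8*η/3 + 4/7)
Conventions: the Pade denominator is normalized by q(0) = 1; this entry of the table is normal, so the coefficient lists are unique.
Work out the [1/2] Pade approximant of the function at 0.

Taylor coefficients needed (expand at 0): a_0 = 63/34, a_1 = -1393/136, a_2 = 72331/2040, a_3 = -3611741/24480.
Write the denominator as Q(η) = 1 + q1*η + q2*η^2. Requiring Q*f - P = O(η^4) with deg P <= 1 kills the coefficients of η^2..η^3 in Q*f:
  η^2: a_2 + q1*a_1 + q2*a_0 = 0, i.e. 72331/2040 + (-1393/136)*q1 + (63/34)*q2 = 0.
  η^3: a_3 + q1*a_2 + q2*a_1 = 0, i.e. -3611741/24480 + (72331/2040)*q1 + (-1393/136)*q2 = 0.
Solving this linear system: q1 = 39106/17079, q2 = -2212811/341580.
The numerator is Q*f truncated at degree 1: P0 = a_0 = 63/34; P1 = a_1 + q1*a_0 = -4645445/774248.

The Pade approximant has numerator coefficients [63/34, -4645445/774248]; denominator coefficients [1, 39106/17079, -2212811/341580].


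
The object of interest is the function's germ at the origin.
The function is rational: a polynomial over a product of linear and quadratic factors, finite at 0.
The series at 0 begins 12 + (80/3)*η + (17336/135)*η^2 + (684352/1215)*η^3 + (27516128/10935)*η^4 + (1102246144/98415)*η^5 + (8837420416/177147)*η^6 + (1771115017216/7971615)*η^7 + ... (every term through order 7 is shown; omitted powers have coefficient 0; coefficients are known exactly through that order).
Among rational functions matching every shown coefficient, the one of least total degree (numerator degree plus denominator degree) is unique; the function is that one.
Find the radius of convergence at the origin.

The radius of convergence is -4/9 + (1/18)*sqrt(145).

No rational of total degree below 4 reproduces all 8 coefficients; solving the [2/2] Pade equations on them gives f(η) = (18*η**2/5 + 4*η - 3)/(η**2 + 8*η/9 - 1/4), whose expansion matches every shown term.
Denominator factor (η**2 + 8*η/9 - 1/4): discriminant 145/81, real irrational roots -4/9 + (1/18)*sqrt(145) and -4/9 - (1/18)*sqrt(145); poles of order 1, moduli -4/9 + (1/18)*sqrt(145) and 4/9 + (1/18)*sqrt(145).
The radius of convergence is the smallest modulus among the singular points: -4/9 + (1/18)*sqrt(145).


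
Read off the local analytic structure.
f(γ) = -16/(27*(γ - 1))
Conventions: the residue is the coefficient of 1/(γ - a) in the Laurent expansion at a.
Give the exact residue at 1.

At the order-1 pole 1 set g(γ) = (γ - (1))*f(γ) = -16/27.
Simple pole: residue = g(a) at a = 1, which is -16/27.

The residue is -16/27.


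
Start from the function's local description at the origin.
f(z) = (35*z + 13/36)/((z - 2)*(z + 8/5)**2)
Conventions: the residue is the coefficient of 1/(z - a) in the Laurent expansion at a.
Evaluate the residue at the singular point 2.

At the order-1 pole 2 set g(z) = (z - (2))*f(z) = (35*z + 13/36)/(z + 8/5)**2.
Simple pole: residue = g(a) at a = 2, which is 63325/11664.

The residue is 63325/11664.


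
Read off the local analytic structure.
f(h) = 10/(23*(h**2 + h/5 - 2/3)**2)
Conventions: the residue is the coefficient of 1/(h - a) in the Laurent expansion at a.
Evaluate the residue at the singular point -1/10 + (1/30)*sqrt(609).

The residue is -(7500/947807)*sqrt(609).

The factor h**2 + h/5 - 2/3 splits as (h - a)(h - a') with a = -1/10 + (1/30)*sqrt(609), a' = -1/10 - (1/30)*sqrt(609). At the order-2 pole a set g(h) = (h - a)^2*f(h) = [10/23] / (h - a')^2.
Order-2 pole: residue = g'(a); g'(-1/10 + (1/30)*sqrt(609)) = -(7500/947807)*sqrt(609), so the residue is -(7500/947807)*sqrt(609).


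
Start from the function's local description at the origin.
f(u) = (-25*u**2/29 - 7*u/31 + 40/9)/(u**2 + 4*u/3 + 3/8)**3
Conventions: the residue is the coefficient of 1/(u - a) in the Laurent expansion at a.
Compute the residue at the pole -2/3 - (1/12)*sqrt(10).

The residue is -(22187169/112375)*sqrt(10).

The factor u**2 + 4*u/3 + 3/8 splits as (u - a)(u - a') with a = -2/3 - (1/12)*sqrt(10), a' = -2/3 + (1/12)*sqrt(10). At the order-3 pole a set g(u) = (u - a)^3*f(u) = [-25*u**2/29 - 7*u/31 + 40/9] / (u - a')^3.
Order-3 pole: residue = g''(a)/2; g''(-2/3 - (1/12)*sqrt(10)) = -(44374338/112375)*sqrt(10), so the residue is -(22187169/112375)*sqrt(10).


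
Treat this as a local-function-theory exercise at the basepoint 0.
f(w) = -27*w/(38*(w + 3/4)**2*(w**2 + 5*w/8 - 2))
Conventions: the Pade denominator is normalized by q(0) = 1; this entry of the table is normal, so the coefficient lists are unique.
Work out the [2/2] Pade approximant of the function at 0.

Taylor coefficients needed (expand at 0): a_0 = 0, a_1 = 12/19, a_2 = -113/76, a_3 = 3915/1216, a_4 = -1002577/175104.
Write the denominator as Q(w) = 1 + q1*w + q2*w^2. Requiring Q*f - P = O(w^5) with deg P <= 2 kills the coefficients of w^3..w^4 in Q*f:
  w^3: a_3 + q1*a_2 + q2*a_1 = 0, i.e. 3915/1216 + (-113/76)*q1 + (12/19)*q2 = 0.
  w^4: a_4 + q1*a_3 + q2*a_2 = 0, i.e. -1002577/175104 + (3915/1216)*q1 + (-113/76)*q2 = 0.
Solving this linear system: q1 = 317/48, q2 = 6019/576.
The numerator is Q*f truncated at degree 2: P0 = a_0 = 0; P1 = a_1 + q1*a_0 = 12/19; P2 = a_2 + q1*a_1 + q2*a_0 = 51/19.

The Pade approximant has numerator coefficients [0, 12/19, 51/19]; denominator coefficients [1, 317/48, 6019/576].


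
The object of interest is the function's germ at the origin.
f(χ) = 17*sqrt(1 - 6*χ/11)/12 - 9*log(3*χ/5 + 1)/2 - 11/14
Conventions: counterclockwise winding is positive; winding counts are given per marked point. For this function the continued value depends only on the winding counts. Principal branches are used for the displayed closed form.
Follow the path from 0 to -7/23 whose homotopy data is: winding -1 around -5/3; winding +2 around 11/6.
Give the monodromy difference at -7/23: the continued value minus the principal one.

Continued minus principal equals (9)*pi*i.

The rational part is single-valued and drops out of the difference; each branch term changes only by its own monodromy.
(-9/2)*log(1 - χ/(-5/3)): each positive loop around -5/3 adds 2*pi*i to the log, so winding -1 contributes (-9/2)*(-1)*2*pi*i = (9)*pi*i.
(17/12)*sqrt(1 - χ/(11/6)): winding +2 is even, the square root returns to the same sheet, contribution 0.
Summing the contributions at χ = -7/23 gives (9)*pi*i.


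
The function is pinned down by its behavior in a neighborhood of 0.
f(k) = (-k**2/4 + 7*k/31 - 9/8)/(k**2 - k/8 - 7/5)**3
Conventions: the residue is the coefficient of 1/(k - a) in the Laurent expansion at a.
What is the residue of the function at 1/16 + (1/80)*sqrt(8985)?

The residue is -(50529920/59963181921)*sqrt(8985).

The factor k**2 - k/8 - 7/5 splits as (k - a)(k - a') with a = 1/16 + (1/80)*sqrt(8985), a' = 1/16 - (1/80)*sqrt(8985). At the order-3 pole a set g(k) = (k - a)^3*f(k) = [-k**2/4 + 7*k/31 - 9/8] / (k - a')^3.
Order-3 pole: residue = g''(a)/2; g''(1/16 + (1/80)*sqrt(8985)) = -(101059840/59963181921)*sqrt(8985), so the residue is -(50529920/59963181921)*sqrt(8985).


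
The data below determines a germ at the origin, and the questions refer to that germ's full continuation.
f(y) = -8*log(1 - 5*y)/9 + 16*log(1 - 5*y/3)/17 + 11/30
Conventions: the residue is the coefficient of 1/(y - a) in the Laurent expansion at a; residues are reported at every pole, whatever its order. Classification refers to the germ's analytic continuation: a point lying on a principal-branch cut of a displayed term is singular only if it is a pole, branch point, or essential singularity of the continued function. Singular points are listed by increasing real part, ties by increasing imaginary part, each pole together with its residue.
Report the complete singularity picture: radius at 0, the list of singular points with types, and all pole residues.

Branch term (-8/9)*log(1 - y/(1/5)): its argument vanishes at y = 1/5, a logarithmic branch point, modulus 1/5.
Branch term (16/17)*log(1 - y/(3/5)): its argument vanishes at y = 3/5, a logarithmic branch point, modulus 3/5.
The radius of convergence is the smallest modulus among the singular points: 1/5.
List the singular points by increasing real part (a conjugate pair: the negative imaginary part first).

Radius of convergence at 0: 1/5.
At 1/5: a logarithmic branch point.
At 3/5: a logarithmic branch point.


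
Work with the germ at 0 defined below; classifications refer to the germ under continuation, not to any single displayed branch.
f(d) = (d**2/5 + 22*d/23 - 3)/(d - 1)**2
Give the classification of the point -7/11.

Denominator factors: d - 1 = -18/11 at d = -7/11 — none vanishes.
So the germ continues analytically to -7/11.

The point is a regular point.


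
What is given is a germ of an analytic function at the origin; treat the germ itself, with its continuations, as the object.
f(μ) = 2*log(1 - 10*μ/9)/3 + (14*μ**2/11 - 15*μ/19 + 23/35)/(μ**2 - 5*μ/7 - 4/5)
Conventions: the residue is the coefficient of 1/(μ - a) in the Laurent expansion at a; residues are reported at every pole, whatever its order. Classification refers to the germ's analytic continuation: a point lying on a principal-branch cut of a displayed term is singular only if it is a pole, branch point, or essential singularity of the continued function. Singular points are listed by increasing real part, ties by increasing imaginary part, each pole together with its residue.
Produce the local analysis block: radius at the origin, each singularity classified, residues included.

Denominator factor (μ**2 - 5*μ/7 - 4/5): discriminant 909/245, real irrational roots 5/14 + (3/70)*sqrt(505) and 5/14 - (3/70)*sqrt(505); poles of order 1, moduli 5/14 + (3/70)*sqrt(505) and -5/14 + (3/70)*sqrt(505).
Branch term (2/3)*log(1 - μ/(9/10)): its argument vanishes at μ = 9/10, a logarithmic branch point, modulus 9/10.
The radius of convergence is the smallest modulus among the singular points: -5/14 + (3/70)*sqrt(505).
The branch term is analytic at 5/14 - (3/70)*sqrt(505) and contributes nothing to the residue; only the rational part matters.
The factor μ**2 - 5*μ/7 - 4/5 splits as (μ - a)(μ - a') with a = 5/14 - (3/70)*sqrt(505), a' = 5/14 + (3/70)*sqrt(505). At the order-1 pole a set g(μ) = (μ - a)*(rational part) = [14*μ**2/11 - 15*μ/19 + 23/35] / (μ - a').
Simple pole: residue = g(a) at a = 5/14 - (3/70)*sqrt(505), which is 25/418 - (457/11514)*sqrt(505).
The branch term is analytic at 5/14 + (3/70)*sqrt(505) and contributes nothing to the residue; only the rational part matters.
The factor μ**2 - 5*μ/7 - 4/5 splits as (μ - a)(μ - a') with a = 5/14 + (3/70)*sqrt(505), a' = 5/14 - (3/70)*sqrt(505). At the order-1 pole a set g(μ) = (μ - a)*(rational part) = [14*μ**2/11 - 15*μ/19 + 23/35] / (μ - a').
Simple pole: residue = g(a) at a = 5/14 + (3/70)*sqrt(505), which is 25/418 + (457/11514)*sqrt(505).
List the singular points by increasing real part (a conjugate pair: the negative imaginary part first).

Radius of convergence at 0: -5/14 + (3/70)*sqrt(505).
At 5/14 - (3/70)*sqrt(505): a pole of order 1; residue 25/418 - (457/11514)*sqrt(505).
At 9/10: a logarithmic branch point.
At 5/14 + (3/70)*sqrt(505): a pole of order 1; residue 25/418 + (457/11514)*sqrt(505).


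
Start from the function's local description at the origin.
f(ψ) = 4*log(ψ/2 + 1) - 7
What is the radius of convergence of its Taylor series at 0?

Branch term (4)*log(1 - ψ/(-2)): its argument vanishes at ψ = -2, a logarithmic branch point, modulus 2.
The radius of convergence is the smallest modulus among the singular points: 2.

The radius of convergence is 2.
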